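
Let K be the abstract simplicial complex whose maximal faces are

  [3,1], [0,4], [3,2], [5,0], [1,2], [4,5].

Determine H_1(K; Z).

H_1 = Z^2.

K has 6 vertices, 6 edges.
rank ∂_1 = 4, rank ∂_2 = 0 ⇒ b_1 = 6 − 4 − 0 = 2. So H_1 = Z^2.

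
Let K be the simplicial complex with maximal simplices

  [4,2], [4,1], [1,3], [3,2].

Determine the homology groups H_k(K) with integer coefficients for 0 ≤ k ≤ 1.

Take the total order 1 < 2 < 3 < 4 on the vertex set. Then K (dimension 1) consists of the simplices:

  0-simplices (4): [1], [2], [3], [4]
  1-simplices (4): [1,3], [1,4], [2,3], [2,4]

Hence C_0 ≅ Z^4, C_1 ≅ Z^4.

∂_1: C_1 → C_0 is given by ∂[p,q] = [q] − [p]. For instance
  ∂[1,4] = [4] − [1].
As a 4×4 matrix over Z this has rank 3, with invariant factors (1,1,1).

Now H_k = ker ∂_k / im ∂_{k+1}, so:

  H_0: rank C_0 − rank ∂_1 = 4 − 3 = 1, and the invariant factors of ∂_1 are all 1, so H_0 ≅ Z.
  H_1: rank ker ∂_1 − rank ∂_2 = (4 − 3) − 0 = 1, and there is no ∂_2, so H_1 ≅ Z.

As a check, the Euler characteristic is 4 − 4 = 0, which agrees with 1 − 1 = 0.

H_0 ≅ Z,  H_1 ≅ Z.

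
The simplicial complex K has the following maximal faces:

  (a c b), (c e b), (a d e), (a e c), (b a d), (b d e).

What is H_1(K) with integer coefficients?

H_1 ≅ 0.

Fix the vertex order a < b < c < d < e and write every simplex with vertices in increasing order. Then dim K = 2 and the simplices of K are:

  0-simplices (5): a, b, c, d, e
  1-simplices (9): ab, ac, ad, ae, bc, bd, be, ce, de
  2-simplices (6): abc, abd, ace, ade, bce, bde

so the chain groups are C_0 ≅ Z^5, C_1 ≅ Z^9, C_2 ≅ Z^6.

The boundary map ∂_1: C_1 → C_0 maps an edge to its endpoints' difference, ∂[p,q] = q − p.
This gives a 5×9 integer matrix of rank 4; reducing to Smith normal form yields diagonal entries (1,1,1,1).

The boundary map ∂_2: C_2 → C_1 sends each 2-simplex [p,q,r] to [q,r] − [p,r] + [p,q]. For instance
  ∂bde = de − be + bd,
  ∂abc = bc − ac + ab.
This gives a 9×6 integer matrix of rank 5; reducing to Smith normal form yields diagonal entries (1,1,1,1,1).

From H_k ≅ ker(∂_k) / im(∂_{k+1}) we obtain:

  H_1: rank ker ∂_1 − rank ∂_2 = (9 − 4) − 5 = 0, and the invariant factors of ∂_2 are all 1, so H_1 = 0.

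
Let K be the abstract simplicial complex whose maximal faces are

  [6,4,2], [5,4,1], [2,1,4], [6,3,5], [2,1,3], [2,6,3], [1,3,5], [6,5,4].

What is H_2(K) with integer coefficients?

We work with the vertex ordering 1 < 2 < 3 < 4 < 5 < 6. The simplices of K, each written with vertices in increasing order, are:

  0-simplices (6): [1], [2], [3], [4], [5], [6]
  1-simplices (12): [1,2], [1,3], [1,4], [1,5], [2,3], [2,4], [2,6], [3,5], [3,6], [4,5], [4,6], [5,6]
  2-simplices (8): [1,2,3], [1,2,4], [1,3,5], [1,4,5], [2,3,6], [2,4,6], [3,5,6], [4,5,6]

so the chain groups are C_0 ≅ Z^6, C_1 ≅ Z^12, C_2 ≅ Z^8.

The boundary map ∂_1: C_1 → C_0 is given by ∂[p,q] = [q] − [p]. For instance
  ∂[3,5] = [5] − [3].
As a 6×12 matrix over Z this has rank 5, with invariant factors (1,1,1,1,1).

Boundary ∂_2: C_2 → C_1 maps a triangle to the signed sum of its edges. For instance
  ∂[1,2,3] = [2,3] − [1,3] + [1,2],
  ∂[2,3,6] = [3,6] − [2,6] + [2,3].
This gives a 12×8 integer matrix of rank 7; reducing to Smith normal form yields diagonal entries (1,1,1,1,1,1,1).

Reading off H_k = ker ∂_k / im ∂_{k+1}:

  H_2: rank ker ∂_2 − rank ∂_3 = (8 − 7) − 0 = 1, and there is no ∂_3, so H_2 ≅ Z.

H_2 = Z.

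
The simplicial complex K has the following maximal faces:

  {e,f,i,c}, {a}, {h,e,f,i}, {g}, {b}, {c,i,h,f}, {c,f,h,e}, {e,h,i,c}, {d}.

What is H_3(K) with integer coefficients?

H_3 = Z.

Take the total order a < b < c < d < e < f < g < h < i on the vertex set. Then K (dimension 3) consists of the simplices:

  0-simplices (9): a, b, c, d, e, f, g, h, i
  1-simplices (10): ce, cf, ch, ci, ef, eh, ei, fh, fi, hi
  2-simplices (10): cef, ceh, cei, cfh, cfi, chi, efh, efi, ehi, fhi
  3-simplices (5): cefh, cefi, cehi, cfhi, efhi

giving chain groups C_0 ≅ Z^9, C_1 ≅ Z^10, C_2 ≅ Z^10, C_3 ≅ Z^5.

The boundary map ∂_1: C_1 → C_0 maps an edge to its endpoints' difference, ∂[p,q] = q − p.
This gives a 9×10 integer matrix of rank 4; reducing to Smith normal form yields diagonal entries (1,1,1,1).

The boundary map ∂_2: C_2 → C_1 sends each 2-simplex [p,q,r] to [q,r] − [p,r] + [p,q]. For instance
  ∂cef = ef − cf + ce,
  ∂cfh = fh − ch + cf.
The resulting 10×10 matrix has rank 6, and its Smith normal form has invariant factors (1,1,1,1,1,1).

The boundary map ∂_3: C_3 → C_2 sends each 3-simplex σ to the alternating sum Σ_i (−1)^i (σ with its i-th vertex removed). For instance
  ∂cefh = efh − cfh + ceh − cef,
  ∂cefi = efi − cfi + cei − cef.
This gives a 10×5 integer matrix of rank 4; reducing to Smith normal form yields diagonal entries (1,1,1,1).

Reading off H_k = ker ∂_k / im ∂_{k+1}:

  H_3: rank ker ∂_3 − rank ∂_4 = (5 − 4) − 0 = 1, and there is no ∂_4, so H_3 = Z.

(K is a triangulation of the disjoint union of the 3-sphere S^3 and a set of 4 points.)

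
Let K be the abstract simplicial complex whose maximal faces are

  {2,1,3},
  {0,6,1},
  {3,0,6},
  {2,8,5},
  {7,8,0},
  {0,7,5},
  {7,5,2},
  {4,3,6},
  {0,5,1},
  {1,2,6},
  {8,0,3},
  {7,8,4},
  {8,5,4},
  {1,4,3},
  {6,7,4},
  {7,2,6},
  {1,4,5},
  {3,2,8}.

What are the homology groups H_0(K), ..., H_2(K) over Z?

Fix the vertex order 0 < 1 < 2 < 3 < 4 < 5 < 6 < 7 < 8 and write every simplex with vertices in increasing order. Then dim K = 2 and the simplices of K are:

  0-simplices (9): [0], [1], [2], [3], [4], [5], [6], [7], [8]
  1-simplices (27): (27 of them)
  2-simplices (18): [0,1,5], [0,1,6], [0,3,6], [0,3,8], [0,5,7], [0,7,8], [1,2,3], [1,2,6], [1,3,4], [1,4,5], [2,3,8], [2,5,7], [2,5,8], [2,6,7], [3,4,6], [4,5,8], [4,6,7], [4,7,8]

Hence C_0 ≅ Z^9, C_1 ≅ Z^27, C_2 ≅ Z^18.

Boundary ∂_1: C_1 → C_0 sends each edge [p,q] (with p < q) to q − p. For instance
  ∂[2,3] = [3] − [2].
The resulting 9×27 matrix has rank 8, and its Smith normal form has invariant factors (1,1,1,1,1,1,1,1).

Boundary ∂_2: C_2 → C_1 maps a triangle to the signed sum of its edges. For instance
  ∂[1,3,4] = [3,4] − [1,4] + [1,3],
  ∂[2,5,8] = [5,8] − [2,8] + [2,5].
The resulting 27×18 matrix has rank 18, and its Smith normal form has invariant factors (1,1,1,1,1,1,1,1,1,1,1,1,1,1,1,1,1,2).

Computing H_k = (kernel of ∂_k) / (image of ∂_{k+1}):

  H_0: rank C_0 − rank ∂_1 = 9 − 8 = 1, and the invariant factors of ∂_1 are all 1, so H_0 = Z.
  H_1: rank ker ∂_1 − rank ∂_2 = (27 − 8) − 18 = 1, and ∂_2 has invariant factor 2 > 1, so H_1 = Z ⊕ Z/2.
  H_2: rank ker ∂_2 − rank ∂_3 = (18 − 18) − 0 = 0, and there is no ∂_3, so H_2 = 0.

(K is a triangulation of the Klein bottle.)

H_0 = Z,  H_1 = Z ⊕ Z/2,  H_2 = 0.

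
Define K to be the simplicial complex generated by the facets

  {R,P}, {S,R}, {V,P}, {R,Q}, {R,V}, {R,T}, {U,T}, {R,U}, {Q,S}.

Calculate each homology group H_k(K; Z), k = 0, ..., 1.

Fix the vertex order P < Q < R < S < T < U < V and write every simplex with vertices in increasing order. Then dim K = 1 and the simplices of K are:

  0-simplices (7): P, Q, R, S, T, U, V
  1-simplices (9): PR, PV, QR, QS, RS, RT, RU, RV, TU

Hence C_0 ≅ Z^7, C_1 ≅ Z^9.

The boundary map ∂_1: C_1 → C_0 maps an edge to its endpoints' difference, ∂[p,q] = q − p. For instance
  ∂PR = R − P.
The resulting 7×9 matrix has rank 6, and its Smith normal form has invariant factors (1,1,1,1,1,1).

From H_k ≅ ker(∂_k) / im(∂_{k+1}) we obtain:

  H_0: rank C_0 − rank ∂_1 = 7 − 6 = 1, and the invariant factors of ∂_1 are all 1, so H_0 = Z.
  H_1: rank ker ∂_1 − rank ∂_2 = (9 − 6) − 0 = 3, and there is no ∂_2, so H_1 = Z^3.

H_0 ≅ Z,  H_1 ≅ Z^3.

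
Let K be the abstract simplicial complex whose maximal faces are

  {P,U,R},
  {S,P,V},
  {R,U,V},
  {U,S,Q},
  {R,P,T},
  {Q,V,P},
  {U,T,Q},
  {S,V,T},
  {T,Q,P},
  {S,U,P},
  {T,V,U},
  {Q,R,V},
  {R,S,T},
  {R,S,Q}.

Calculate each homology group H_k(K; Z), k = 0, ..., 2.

Fix the vertex order P < Q < R < S < T < U < V and write every simplex with vertices in increasing order. Then dim K = 2 and the simplices of K are:

  0-simplices (7): P, Q, R, S, T, U, V
  1-simplices (21): PQ, PR, PS, PT, PU, PV, QR, QS, QT, QU, QV, RS, RT, RU, RV, ST, SU, SV, TU, TV, UV
  2-simplices (14): PQT, PQV, PRT, PRU, PSU, PSV, QRS, QRV, QSU, QTU, RST, RUV, STV, TUV

Hence C_0 ≅ Z^7, C_1 ≅ Z^21, C_2 ≅ Z^14.

The boundary map ∂_1: C_1 → C_0 is given by ∂[p,q] = [q] − [p].
This gives a 7×21 integer matrix of rank 6; reducing to Smith normal form yields diagonal entries (1,1,1,1,1,1).

Boundary ∂_2: C_2 → C_1 maps a triangle to the signed sum of its edges. For instance
  ∂QRV = RV − QV + QR,
  ∂RUV = UV − RV + RU.
The 21×14 boundary matrix has rank 13 and Smith normal form diag(1,1,1,1,1,1,1,1,1,1,1,1,1).

From H_k ≅ ker(∂_k) / im(∂_{k+1}) we obtain:

  H_0: rank C_0 − rank ∂_1 = 7 − 6 = 1, and the invariant factors of ∂_1 are all 1, so H_0 ≅ Z.
  H_1: rank ker ∂_1 − rank ∂_2 = (21 − 6) − 13 = 2, and the invariant factors of ∂_2 are all 1, so H_1 ≅ Z^2.
  H_2: rank ker ∂_2 − rank ∂_3 = (14 − 13) − 0 = 1, and there is no ∂_3, so H_2 ≅ Z.

H_0 = Z,  H_1 = Z^2,  H_2 = Z.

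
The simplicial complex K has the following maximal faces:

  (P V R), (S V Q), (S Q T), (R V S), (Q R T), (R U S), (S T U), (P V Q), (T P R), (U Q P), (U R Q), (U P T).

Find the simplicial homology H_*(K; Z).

Fix the vertex order P < Q < R < S < T < U < V and write every simplex with vertices in increasing order. Then dim K = 2 and the simplices of K are:

  0-simplices (7): P, Q, R, S, T, U, V
  1-simplices (18): PQ, PR, PT, PU, PV, QR, QS, QT, QU, QV, RS, RT, RU, RV, ST, SU, SV, TU
  2-simplices (12): PQU, PQV, PRT, PRV, PTU, QRT, QRU, QST, QSV, RSU, RSV, STU

Hence C_0 ≅ Z^7, C_1 ≅ Z^18, C_2 ≅ Z^12.

Boundary ∂_1: C_1 → C_0 is given by ∂[p,q] = [q] − [p]. For instance
  ∂SV = V − S.
This gives a 7×18 integer matrix of rank 6; reducing to Smith normal form yields diagonal entries (1,1,1,1,1,1).

∂_2: C_2 → C_1 sends each 2-simplex [p,q,r] to [q,r] − [p,r] + [p,q]. For instance
  ∂RSV = SV − RV + RS,
  ∂PQU = QU − PU + PQ.
This gives a 18×12 integer matrix of rank 12; reducing to Smith normal form yields diagonal entries (1,1,1,1,1,1,1,1,1,1,1,2).

Computing H_k = (kernel of ∂_k) / (image of ∂_{k+1}):

  H_0: rank C_0 − rank ∂_1 = 7 − 6 = 1, and the invariant factors of ∂_1 are all 1, so H_0 = Z.
  H_1: rank ker ∂_1 − rank ∂_2 = (18 − 6) − 12 = 0, and ∂_2 has invariant factor 2 > 1, so H_1 = Z_2.
  H_2: rank ker ∂_2 − rank ∂_3 = (12 − 12) − 0 = 0, and there is no ∂_3, so H_2 = 0.

H_0 ≅ Z,  H_1 ≅ Z_2,  H_2 = 0.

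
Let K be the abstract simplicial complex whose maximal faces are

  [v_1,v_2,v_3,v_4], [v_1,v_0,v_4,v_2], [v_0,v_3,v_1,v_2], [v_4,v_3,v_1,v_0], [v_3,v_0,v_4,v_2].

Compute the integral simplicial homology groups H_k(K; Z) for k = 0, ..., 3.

Fix the vertex order v_0 < v_1 < v_2 < v_3 < v_4 and write every simplex with vertices in increasing order. Then dim K = 3 and the simplices of K are:

  0-simplices (5): [v_0], [v_1], [v_2], [v_3], [v_4]
  1-simplices (10): [v_0,v_1], [v_0,v_2], [v_0,v_3], [v_0,v_4], [v_1,v_2], [v_1,v_3], [v_1,v_4], [v_2,v_3], [v_2,v_4], [v_3,v_4]
  2-simplices (10): [v_0,v_1,v_2], [v_0,v_1,v_3], [v_0,v_1,v_4], [v_0,v_2,v_3], [v_0,v_2,v_4], [v_0,v_3,v_4], [v_1,v_2,v_3], [v_1,v_2,v_4], [v_1,v_3,v_4], [v_2,v_3,v_4]
  3-simplices (5): [v_0,v_1,v_2,v_3], [v_0,v_1,v_2,v_4], [v_0,v_1,v_3,v_4], [v_0,v_2,v_3,v_4], [v_1,v_2,v_3,v_4]

giving chain groups C_0 ≅ Z^5, C_1 ≅ Z^10, C_2 ≅ Z^10, C_3 ≅ Z^5.

Boundary ∂_1: C_1 → C_0 maps an edge to its endpoints' difference, ∂[p,q] = q − p.
The resulting 5×10 matrix has rank 4, and its Smith normal form has invariant factors (1,1,1,1).

∂_2: C_2 → C_1 acts by ∂[p,q,r] = [q,r] − [p,r] + [p,q]. For instance
  ∂[v_0,v_1,v_2] = [v_1,v_2] − [v_0,v_2] + [v_0,v_1],
  ∂[v_0,v_2,v_4] = [v_2,v_4] − [v_0,v_4] + [v_0,v_2].
The resulting 10×10 matrix has rank 6, and its Smith normal form has invariant factors (1,1,1,1,1,1).

Boundary ∂_3: C_3 → C_2 sends each 3-simplex σ to the alternating sum Σ_i (−1)^i (σ with its i-th vertex removed). For instance
  ∂[v_0,v_2,v_3,v_4] = [v_2,v_3,v_4] − [v_0,v_3,v_4] + [v_0,v_2,v_4] − [v_0,v_2,v_3],
  ∂[v_0,v_1,v_3,v_4] = [v_1,v_3,v_4] − [v_0,v_3,v_4] + [v_0,v_1,v_4] − [v_0,v_1,v_3].
As a 10×5 matrix over Z this has rank 4, with invariant factors (1,1,1,1).

Computing H_k = (kernel of ∂_k) / (image of ∂_{k+1}):

  H_0: rank C_0 − rank ∂_1 = 5 − 4 = 1, and the invariant factors of ∂_1 are all 1, so H_0 ≅ Z.
  H_1: rank ker ∂_1 − rank ∂_2 = (10 − 4) − 6 = 0, and the invariant factors of ∂_2 are all 1, so H_1 ≅ 0.
  H_2: rank ker ∂_2 − rank ∂_3 = (10 − 6) − 4 = 0, and the invariant factors of ∂_3 are all 1, so H_2 ≅ 0.
  H_3: rank ker ∂_3 − rank ∂_4 = (5 − 4) − 0 = 1, and there is no ∂_4, so H_3 ≅ Z.

As a check, the Euler characteristic is 5 − 10 + 10 − 5 = 0, which agrees with 1 − 0 + 0 − 1 = 0.
(K is a triangulation of the 3-sphere S^3.)

H_0 = Z,  H_1 = 0,  H_2 = 0,  H_3 = Z.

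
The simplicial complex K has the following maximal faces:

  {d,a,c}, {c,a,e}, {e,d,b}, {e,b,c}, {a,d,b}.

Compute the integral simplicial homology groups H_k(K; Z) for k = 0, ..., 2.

Take the total order a < b < c < d < e on the vertex set. Then K (dimension 2) consists of the simplices:

  0-simplices (5): a, b, c, d, e
  1-simplices (10): ab, ac, ad, ae, bc, bd, be, cd, ce, de
  2-simplices (5): abd, acd, ace, bce, bde

giving chain groups C_0 ≅ Z^5, C_1 ≅ Z^10, C_2 ≅ Z^5.

Boundary ∂_1: C_1 → C_0 sends each edge [p,q] (with p < q) to q − p. For instance
  ∂bd = d − b.
The 5×10 boundary matrix has rank 4 and Smith normal form diag(1,1,1,1).

Boundary ∂_2: C_2 → C_1 acts by ∂[p,q,r] = [q,r] − [p,r] + [p,q]. For instance
  ∂bce = ce − be + bc,
  ∂bde = de − be + bd.
The 10×5 boundary matrix has rank 5 and Smith normal form diag(1,1,1,1,1).

Now H_k = ker ∂_k / im ∂_{k+1}, so:

  H_0: rank C_0 − rank ∂_1 = 5 − 4 = 1, and the invariant factors of ∂_1 are all 1, so H_0 = Z.
  H_1: rank ker ∂_1 − rank ∂_2 = (10 − 4) − 5 = 1, and the invariant factors of ∂_2 are all 1, so H_1 = Z.
  H_2: rank ker ∂_2 − rank ∂_3 = (5 − 5) − 0 = 0, and there is no ∂_3, so H_2 = 0.

As a check, the Euler characteristic is 5 − 10 + 5 = 0, which agrees with 1 − 1 + 0 = 0.

H_0 = Z,  H_1 = Z,  H_2 = 0.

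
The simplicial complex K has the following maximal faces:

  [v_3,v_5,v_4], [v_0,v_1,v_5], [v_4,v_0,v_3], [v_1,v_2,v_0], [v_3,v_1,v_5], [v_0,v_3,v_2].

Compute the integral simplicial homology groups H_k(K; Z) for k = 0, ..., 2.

H_0 = Z,  H_1 = Z,  H_2 = 0.

K has 6 vertices, 12 edges, 6 triangles.
rank ∂_0 = 0, rank ∂_1 = 5 ⇒ b_0 = 6 − 0 − 5 = 1; all invariant factors of ∂_1 are 1 so no torsion. So H_0 ≅ Z.
rank ∂_1 = 5, rank ∂_2 = 6 ⇒ b_1 = 12 − 5 − 6 = 1; all invariant factors of ∂_2 are 1 so no torsion. So H_1 ≅ Z.
rank ∂_2 = 6, rank ∂_3 = 0 ⇒ b_2 = 6 − 6 − 0 = 0. So H_2 ≅ 0.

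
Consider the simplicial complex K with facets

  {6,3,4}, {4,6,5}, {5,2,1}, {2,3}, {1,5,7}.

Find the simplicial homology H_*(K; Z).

H_0 ≅ Z,  H_1 ≅ Z,  H_2 = 0.

We work with the vertex ordering 1 < 2 < 3 < 4 < 5 < 6 < 7. The simplices of K, each written with vertices in increasing order, are:

  0-simplices (7): [1], [2], [3], [4], [5], [6], [7]
  1-simplices (11): [1,2], [1,5], [1,7], [2,3], [2,5], [3,4], [3,6], [4,5], [4,6], [5,6], [5,7]
  2-simplices (4): [1,2,5], [1,5,7], [3,4,6], [4,5,6]

Hence C_0 ≅ Z^7, C_1 ≅ Z^11, C_2 ≅ Z^4.

∂_1: C_1 → C_0 sends each edge [p,q] (with p < q) to q − p.
This gives a 7×11 integer matrix of rank 6; reducing to Smith normal form yields diagonal entries (1,1,1,1,1,1).

Boundary ∂_2: C_2 → C_1 maps a triangle to the signed sum of its edges. For instance
  ∂[4,5,6] = [5,6] − [4,6] + [4,5],
  ∂[1,2,5] = [2,5] − [1,5] + [1,2].
The 11×4 boundary matrix has rank 4 and Smith normal form diag(1,1,1,1).

From H_k ≅ ker(∂_k) / im(∂_{k+1}) we obtain:

  H_0: rank C_0 − rank ∂_1 = 7 − 6 = 1, and the invariant factors of ∂_1 are all 1, so H_0 = Z.
  H_1: rank ker ∂_1 − rank ∂_2 = (11 − 6) − 4 = 1, and the invariant factors of ∂_2 are all 1, so H_1 = Z.
  H_2: rank ker ∂_2 − rank ∂_3 = (4 − 4) − 0 = 0, and there is no ∂_3, so H_2 = 0.

As a check, the Euler characteristic is 7 − 11 + 4 = 0, which agrees with 1 − 1 + 0 = 0.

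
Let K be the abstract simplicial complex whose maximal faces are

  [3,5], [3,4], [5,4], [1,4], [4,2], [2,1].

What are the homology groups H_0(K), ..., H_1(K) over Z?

K has 5 vertices, 6 edges.
rank ∂_0 = 0, rank ∂_1 = 4 ⇒ b_0 = 5 − 0 − 4 = 1; all invariant factors of ∂_1 are 1 so no torsion. So H_0 ≅ Z.
rank ∂_1 = 4, rank ∂_2 = 0 ⇒ b_1 = 6 − 4 − 0 = 2. So H_1 ≅ Z^2.

H_0 ≅ Z,  H_1 ≅ Z^2.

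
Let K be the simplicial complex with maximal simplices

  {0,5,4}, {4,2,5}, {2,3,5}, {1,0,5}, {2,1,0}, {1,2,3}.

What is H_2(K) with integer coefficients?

Fix the vertex order 0 < 1 < 2 < 3 < 4 < 5 and write every simplex with vertices in increasing order. Then dim K = 2 and the simplices of K are:

  0-simplices (6): [0], [1], [2], [3], [4], [5]
  1-simplices (12): [0,1], [0,2], [0,4], [0,5], [1,2], [1,3], [1,5], [2,3], [2,4], [2,5], [3,5], [4,5]
  2-simplices (6): [0,1,2], [0,1,5], [0,4,5], [1,2,3], [2,3,5], [2,4,5]

giving chain groups C_0 ≅ Z^6, C_1 ≅ Z^12, C_2 ≅ Z^6.

Boundary ∂_1: C_1 → C_0 maps an edge to its endpoints' difference, ∂[p,q] = q − p.
The resulting 6×12 matrix has rank 5, and its Smith normal form has invariant factors (1,1,1,1,1).

Boundary ∂_2: C_2 → C_1 sends each 2-simplex [p,q,r] to [q,r] − [p,r] + [p,q]. For instance
  ∂[0,4,5] = [4,5] − [0,5] + [0,4],
  ∂[0,1,2] = [1,2] − [0,2] + [0,1].
This gives a 12×6 integer matrix of rank 6; reducing to Smith normal form yields diagonal entries (1,1,1,1,1,1).

Reading off H_k = ker ∂_k / im ∂_{k+1}:

  H_2: rank ker ∂_2 − rank ∂_3 = (6 − 6) − 0 = 0, and there is no ∂_3, so H_2 = 0.

H_2 ≅ 0.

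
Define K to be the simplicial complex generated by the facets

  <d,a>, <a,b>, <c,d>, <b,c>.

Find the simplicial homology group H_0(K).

K has 4 vertices, 4 edges.
rank ∂_0 = 0, rank ∂_1 = 3 ⇒ b_0 = 4 − 0 − 3 = 1; all invariant factors of ∂_1 are 1 so no torsion. So H_0 = Z.

H_0 ≅ Z.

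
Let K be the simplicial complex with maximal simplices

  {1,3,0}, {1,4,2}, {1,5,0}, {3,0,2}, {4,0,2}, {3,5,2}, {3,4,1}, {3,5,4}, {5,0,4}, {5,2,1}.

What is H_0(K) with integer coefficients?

K has 6 vertices, 15 edges, 10 triangles.
rank ∂_0 = 0, rank ∂_1 = 5 ⇒ b_0 = 6 − 0 − 5 = 1; all invariant factors of ∂_1 are 1 so no torsion. So H_0 ≅ Z.

H_0 = Z.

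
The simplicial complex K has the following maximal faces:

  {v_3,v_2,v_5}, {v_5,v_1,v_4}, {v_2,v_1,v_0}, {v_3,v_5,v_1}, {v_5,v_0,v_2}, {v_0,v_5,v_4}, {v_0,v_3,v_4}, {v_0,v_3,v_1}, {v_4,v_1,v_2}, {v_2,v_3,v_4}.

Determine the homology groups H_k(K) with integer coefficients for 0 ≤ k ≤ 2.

Take the total order v_0 < v_1 < v_2 < v_3 < v_4 < v_5 on the vertex set. Then K (dimension 2) consists of the simplices:

  0-simplices (6): [v_0], [v_1], [v_2], [v_3], [v_4], [v_5]
  1-simplices (15): (15 of them)
  2-simplices (10): [v_0,v_1,v_2], [v_0,v_1,v_3], [v_0,v_2,v_5], [v_0,v_3,v_4], [v_0,v_4,v_5], [v_1,v_2,v_4], [v_1,v_3,v_5], [v_1,v_4,v_5], [v_2,v_3,v_4], [v_2,v_3,v_5]

Hence C_0 ≅ Z^6, C_1 ≅ Z^15, C_2 ≅ Z^10.

The boundary map ∂_1: C_1 → C_0 sends each edge [p,q] (with p < q) to q − p. For instance
  ∂[v_1,v_2] = [v_2] − [v_1].
The 6×15 boundary matrix has rank 5 and Smith normal form diag(1,1,1,1,1).

∂_2: C_2 → C_1 maps a triangle to the signed sum of its edges. For instance
  ∂[v_2,v_3,v_5] = [v_3,v_5] − [v_2,v_5] + [v_2,v_3],
  ∂[v_0,v_1,v_3] = [v_1,v_3] − [v_0,v_3] + [v_0,v_1].
The 15×10 boundary matrix has rank 10 and Smith normal form diag(1,1,1,1,1,1,1,1,1,2).

From H_k ≅ ker(∂_k) / im(∂_{k+1}) we obtain:

  H_0: rank C_0 − rank ∂_1 = 6 − 5 = 1, and the invariant factors of ∂_1 are all 1, so H_0 ≅ Z.
  H_1: rank ker ∂_1 − rank ∂_2 = (15 − 5) − 10 = 0, and ∂_2 has invariant factor 2 > 1, so H_1 ≅ Z/2Z.
  H_2: rank ker ∂_2 − rank ∂_3 = (10 − 10) − 0 = 0, and there is no ∂_3, so H_2 ≅ 0.

H_0 = Z,  H_1 = Z/2Z,  H_2 = 0.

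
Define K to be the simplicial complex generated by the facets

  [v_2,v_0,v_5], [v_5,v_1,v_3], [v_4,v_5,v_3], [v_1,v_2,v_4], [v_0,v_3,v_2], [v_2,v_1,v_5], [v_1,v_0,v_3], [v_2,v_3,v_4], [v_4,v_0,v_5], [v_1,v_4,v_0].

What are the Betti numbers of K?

Fix the vertex order v_0 < v_1 < v_2 < v_3 < v_4 < v_5 and write every simplex with vertices in increasing order. Then dim K = 2 and the simplices of K are:

  0-simplices (6): [v_0], [v_1], [v_2], [v_3], [v_4], [v_5]
  1-simplices (15): (15 of them)
  2-simplices (10): [v_0,v_1,v_3], [v_0,v_1,v_4], [v_0,v_2,v_3], [v_0,v_2,v_5], [v_0,v_4,v_5], [v_1,v_2,v_4], [v_1,v_2,v_5], [v_1,v_3,v_5], [v_2,v_3,v_4], [v_3,v_4,v_5]

giving chain groups C_0 ≅ Z^6, C_1 ≅ Z^15, C_2 ≅ Z^10.

The boundary map ∂_1: C_1 → C_0 sends each edge [p,q] (with p < q) to q − p.
The resulting 6×15 matrix has rank 5, and its Smith normal form has invariant factors (1,1,1,1,1).

The boundary map ∂_2: C_2 → C_1 acts by ∂[p,q,r] = [q,r] − [p,r] + [p,q]. For instance
  ∂[v_2,v_3,v_4] = [v_3,v_4] − [v_2,v_4] + [v_2,v_3],
  ∂[v_0,v_2,v_5] = [v_2,v_5] − [v_0,v_5] + [v_0,v_2].
The 15×10 boundary matrix has rank 10 and Smith normal form diag(1,1,1,1,1,1,1,1,1,2).

Now H_k = ker ∂_k / im ∂_{k+1}, so:

  H_0: rank C_0 − rank ∂_1 = 6 − 5 = 1, and the invariant factors of ∂_1 are all 1, so H_0 = Z.
  H_1: rank ker ∂_1 − rank ∂_2 = (15 − 5) − 10 = 0, and ∂_2 has invariant factor 2 > 1, so H_1 = Z/2.
  H_2: rank ker ∂_2 − rank ∂_3 = (10 − 10) − 0 = 0, and there is no ∂_3, so H_2 = 0.

Hence the Betti numbers are b_0 = 1, b_1 = 0, b_2 = 0.

b_0 = 1, b_1 = 0, b_2 = 0.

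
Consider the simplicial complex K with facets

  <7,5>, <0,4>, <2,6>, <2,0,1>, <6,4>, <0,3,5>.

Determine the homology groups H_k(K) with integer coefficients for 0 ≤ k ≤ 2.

H_0 ≅ Z,  H_1 ≅ Z,  H_2 = 0.

Order the vertices as 0 < 1 < 2 < 3 < 4 < 5 < 6 < 7. Listing each simplex with vertices in this order, K has dimension 2 with simplices:

  0-simplices (8): [0], [1], [2], [3], [4], [5], [6], [7]
  1-simplices (10): [0,1], [0,2], [0,3], [0,4], [0,5], [1,2], [2,6], [3,5], [4,6], [5,7]
  2-simplices (2): [0,1,2], [0,3,5]

giving chain groups C_0 ≅ Z^8, C_1 ≅ Z^10, C_2 ≅ Z^2.

The boundary map ∂_1: C_1 → C_0 is given by ∂[p,q] = [q] − [p]. For instance
  ∂[0,4] = [4] − [0].
The resulting 8×10 matrix has rank 7, and its Smith normal form has invariant factors (1,1,1,1,1,1,1).

∂_2: C_2 → C_1 sends each 2-simplex [p,q,r] to [q,r] − [p,r] + [p,q]. For instance
  ∂[0,3,5] = [3,5] − [0,5] + [0,3],
  ∂[0,1,2] = [1,2] − [0,2] + [0,1].
The resulting 10×2 matrix has rank 2, and its Smith normal form has invariant factors (1,1).

From H_k ≅ ker(∂_k) / im(∂_{k+1}) we obtain:

  H_0: rank C_0 − rank ∂_1 = 8 − 7 = 1, and the invariant factors of ∂_1 are all 1, so H_0 = Z.
  H_1: rank ker ∂_1 − rank ∂_2 = (10 − 7) − 2 = 1, and the invariant factors of ∂_2 are all 1, so H_1 = Z.
  H_2: rank ker ∂_2 − rank ∂_3 = (2 − 2) − 0 = 0, and there is no ∂_3, so H_2 = 0.

As a check, the Euler characteristic is 8 − 10 + 2 = 0, which agrees with 1 − 1 + 0 = 0.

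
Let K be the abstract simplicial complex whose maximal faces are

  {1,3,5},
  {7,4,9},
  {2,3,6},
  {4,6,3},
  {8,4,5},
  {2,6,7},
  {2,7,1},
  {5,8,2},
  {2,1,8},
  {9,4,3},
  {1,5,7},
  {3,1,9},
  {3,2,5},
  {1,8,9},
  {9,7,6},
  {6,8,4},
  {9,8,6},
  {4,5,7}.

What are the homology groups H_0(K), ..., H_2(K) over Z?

Take the total order 1 < 2 < 3 < 4 < 5 < 6 < 7 < 8 < 9 on the vertex set. Then K (dimension 2) consists of the simplices:

  0-simplices (9): [1], [2], [3], [4], [5], [6], [7], [8], [9]
  1-simplices (27): (27 of them)
  2-simplices (18): [1,2,7], [1,2,8], [1,3,5], [1,3,9], [1,5,7], [1,8,9], [2,3,5], [2,3,6], [2,5,8], [2,6,7], [3,4,6], [3,4,9], [4,5,7], [4,5,8], [4,6,8], [4,7,9], [6,7,9], [6,8,9]

so the chain groups are C_0 ≅ Z^9, C_1 ≅ Z^27, C_2 ≅ Z^18.

Boundary ∂_1: C_1 → C_0 sends each edge [p,q] (with p < q) to q − p. For instance
  ∂[3,6] = [6] − [3].
The resulting 9×27 matrix has rank 8, and its Smith normal form has invariant factors (1,1,1,1,1,1,1,1).

Boundary ∂_2: C_2 → C_1 maps a triangle to the signed sum of its edges. For instance
  ∂[4,6,8] = [6,8] − [4,8] + [4,6],
  ∂[2,5,8] = [5,8] − [2,8] + [2,5].
As a 27×18 matrix over Z this has rank 18, with invariant factors (1,1,1,1,1,1,1,1,1,1,1,1,1,1,1,1,1,2).

Computing H_k = (kernel of ∂_k) / (image of ∂_{k+1}):

  H_0: rank C_0 − rank ∂_1 = 9 − 8 = 1, and the invariant factors of ∂_1 are all 1, so H_0 = Z.
  H_1: rank ker ∂_1 − rank ∂_2 = (27 − 8) − 18 = 1, and ∂_2 has invariant factor 2 > 1, so H_1 = Z ⊕ Z/2.
  H_2: rank ker ∂_2 − rank ∂_3 = (18 − 18) − 0 = 0, and there is no ∂_3, so H_2 = 0.

H_0 = Z,  H_1 = Z ⊕ Z/2,  H_2 = 0.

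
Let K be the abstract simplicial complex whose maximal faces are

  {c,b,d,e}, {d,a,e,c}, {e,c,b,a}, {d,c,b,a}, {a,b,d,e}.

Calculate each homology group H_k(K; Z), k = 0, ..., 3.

H_0 ≅ Z,  H_1 = 0,  H_2 = 0,  H_3 ≅ Z.

K has 5 vertices, 10 edges, 10 triangles, 5 3-simplices.
rank ∂_0 = 0, rank ∂_1 = 4 ⇒ b_0 = 5 − 0 − 4 = 1; all invariant factors of ∂_1 are 1 so no torsion. So H_0 = Z.
rank ∂_1 = 4, rank ∂_2 = 6 ⇒ b_1 = 10 − 4 − 6 = 0; all invariant factors of ∂_2 are 1 so no torsion. So H_1 = 0.
rank ∂_2 = 6, rank ∂_3 = 4 ⇒ b_2 = 10 − 6 − 4 = 0; all invariant factors of ∂_3 are 1 so no torsion. So H_2 = 0.
rank ∂_3 = 4, rank ∂_4 = 0 ⇒ b_3 = 5 − 4 − 0 = 1. So H_3 = Z.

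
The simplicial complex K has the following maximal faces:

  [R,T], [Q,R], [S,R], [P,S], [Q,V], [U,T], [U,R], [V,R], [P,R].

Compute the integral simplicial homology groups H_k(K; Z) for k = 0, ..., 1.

H_0 ≅ Z,  H_1 ≅ Z^3.

Order the vertices as P < Q < R < S < T < U < V. Listing each simplex with vertices in this order, K has dimension 1 with simplices:

  0-simplices (7): P, Q, R, S, T, U, V
  1-simplices (9): PR, PS, QR, QV, RS, RT, RU, RV, TU

Hence C_0 ≅ Z^7, C_1 ≅ Z^9.

Boundary ∂_1: C_1 → C_0 is given by ∂[p,q] = [q] − [p]. For instance
  ∂RV = V − R.
As a 7×9 matrix over Z this has rank 6, with invariant factors (1,1,1,1,1,1).

Computing H_k = (kernel of ∂_k) / (image of ∂_{k+1}):

  H_0: rank C_0 − rank ∂_1 = 7 − 6 = 1, and the invariant factors of ∂_1 are all 1, so H_0 ≅ Z.
  H_1: rank ker ∂_1 − rank ∂_2 = (9 − 6) − 0 = 3, and there is no ∂_2, so H_1 ≅ Z^3.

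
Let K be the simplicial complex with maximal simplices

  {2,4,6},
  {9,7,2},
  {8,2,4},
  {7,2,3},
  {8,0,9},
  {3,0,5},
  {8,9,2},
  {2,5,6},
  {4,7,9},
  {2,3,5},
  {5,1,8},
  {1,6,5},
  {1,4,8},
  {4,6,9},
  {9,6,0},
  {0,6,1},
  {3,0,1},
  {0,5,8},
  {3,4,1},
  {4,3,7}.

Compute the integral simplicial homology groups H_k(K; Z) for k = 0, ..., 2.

H_0 ≅ Z,  H_1 ≅ Z ⊕ Z/2,  H_2 = 0.

Order the vertices as 0 < 1 < 2 < 3 < 4 < 5 < 6 < 7 < 8 < 9. Listing each simplex with vertices in this order, K has dimension 2 with simplices:

  0-simplices (10): [0], [1], [2], [3], [4], [5], [6], [7], [8], [9]
  1-simplices (30): (30 of them)
  2-simplices (20): (20 of them)

so the chain groups are C_0 ≅ Z^10, C_1 ≅ Z^30, C_2 ≅ Z^20.

The boundary map ∂_1: C_1 → C_0 maps an edge to its endpoints' difference, ∂[p,q] = q − p. For instance
  ∂[2,6] = [6] − [2].
This gives a 10×30 integer matrix of rank 9; reducing to Smith normal form yields diagonal entries (1,1,1,1,1,1,1,1,1).

Boundary ∂_2: C_2 → C_1 maps a triangle to the signed sum of its edges. For instance
  ∂[2,8,9] = [8,9] − [2,9] + [2,8],
  ∂[4,7,9] = [7,9] − [4,9] + [4,7].
The 30×20 boundary matrix has rank 20 and Smith normal form diag(1,1,1,1,1,1,1,1,1,1,1,1,1,1,1,1,1,1,1,2).

Now H_k = ker ∂_k / im ∂_{k+1}, so:

  H_0: rank C_0 − rank ∂_1 = 10 − 9 = 1, and the invariant factors of ∂_1 are all 1, so H_0 ≅ Z.
  H_1: rank ker ∂_1 − rank ∂_2 = (30 − 9) − 20 = 1, and ∂_2 has invariant factor 2 > 1, so H_1 ≅ Z ⊕ Z/2.
  H_2: rank ker ∂_2 − rank ∂_3 = (20 − 20) − 0 = 0, and there is no ∂_3, so H_2 ≅ 0.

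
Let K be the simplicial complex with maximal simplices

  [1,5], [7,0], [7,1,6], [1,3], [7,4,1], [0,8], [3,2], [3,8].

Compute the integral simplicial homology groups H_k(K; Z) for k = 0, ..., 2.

Take the total order 0 < 1 < 2 < 3 < 4 < 5 < 6 < 7 < 8 on the vertex set. Then K (dimension 2) consists of the simplices:

  0-simplices (9): [0], [1], [2], [3], [4], [5], [6], [7], [8]
  1-simplices (11): [0,7], [0,8], [1,3], [1,4], [1,5], [1,6], [1,7], [2,3], [3,8], [4,7], [6,7]
  2-simplices (2): [1,4,7], [1,6,7]

so the chain groups are C_0 ≅ Z^9, C_1 ≅ Z^11, C_2 ≅ Z^2.

Boundary ∂_1: C_1 → C_0 is given by ∂[p,q] = [q] − [p]. For instance
  ∂[2,3] = [3] − [2].
The 9×11 boundary matrix has rank 8 and Smith normal form diag(1,1,1,1,1,1,1,1).

The boundary map ∂_2: C_2 → C_1 maps a triangle to the signed sum of its edges. For instance
  ∂[1,6,7] = [6,7] − [1,7] + [1,6],
  ∂[1,4,7] = [4,7] − [1,7] + [1,4].
The 11×2 boundary matrix has rank 2 and Smith normal form diag(1,1).

From H_k ≅ ker(∂_k) / im(∂_{k+1}) we obtain:

  H_0: rank C_0 − rank ∂_1 = 9 − 8 = 1, and the invariant factors of ∂_1 are all 1, so H_0 = Z.
  H_1: rank ker ∂_1 − rank ∂_2 = (11 − 8) − 2 = 1, and the invariant factors of ∂_2 are all 1, so H_1 = Z.
  H_2: rank ker ∂_2 − rank ∂_3 = (2 − 2) − 0 = 0, and there is no ∂_3, so H_2 = 0.

H_0 = Z,  H_1 = Z,  H_2 = 0.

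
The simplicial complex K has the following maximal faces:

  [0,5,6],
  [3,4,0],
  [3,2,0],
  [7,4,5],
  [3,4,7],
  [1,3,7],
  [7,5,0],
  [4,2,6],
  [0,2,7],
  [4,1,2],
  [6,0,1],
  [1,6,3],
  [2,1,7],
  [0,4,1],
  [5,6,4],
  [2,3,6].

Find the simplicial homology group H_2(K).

H_2 ≅ Z.

Take the total order 0 < 1 < 2 < 3 < 4 < 5 < 6 < 7 on the vertex set. Then K (dimension 2) consists of the simplices:

  0-simplices (8): [0], [1], [2], [3], [4], [5], [6], [7]
  1-simplices (24): (24 of them)
  2-simplices (16): [0,1,4], [0,1,6], [0,2,3], [0,2,7], [0,3,4], [0,5,6], [0,5,7], [1,2,4], [1,2,7], [1,3,6], [1,3,7], [2,3,6], [2,4,6], [3,4,7], [4,5,6], [4,5,7]

giving chain groups C_0 ≅ Z^8, C_1 ≅ Z^24, C_2 ≅ Z^16.

∂_1: C_1 → C_0 sends each edge [p,q] (with p < q) to q − p.
This gives a 8×24 integer matrix of rank 7; reducing to Smith normal form yields diagonal entries (1,1,1,1,1,1,1).

Boundary ∂_2: C_2 → C_1 sends each 2-simplex [p,q,r] to [q,r] − [p,r] + [p,q]. For instance
  ∂[2,4,6] = [4,6] − [2,6] + [2,4],
  ∂[0,5,6] = [5,6] − [0,6] + [0,5].
This gives a 24×16 integer matrix of rank 15; reducing to Smith normal form yields diagonal entries (1,1,1,1,1,1,1,1,1,1,1,1,1,1,1).

Computing H_k = (kernel of ∂_k) / (image of ∂_{k+1}):

  H_2: rank ker ∂_2 − rank ∂_3 = (16 − 15) − 0 = 1, and there is no ∂_3, so H_2 ≅ Z.

(K is a triangulation of the torus T^2.)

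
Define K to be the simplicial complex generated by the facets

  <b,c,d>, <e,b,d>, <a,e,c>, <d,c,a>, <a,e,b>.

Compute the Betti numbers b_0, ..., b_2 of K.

b_0 = 1, b_1 = 1, b_2 = 0.

Order the vertices as a < b < c < d < e. Listing each simplex with vertices in this order, K has dimension 2 with simplices:

  0-simplices (5): a, b, c, d, e
  1-simplices (10): ab, ac, ad, ae, bc, bd, be, cd, ce, de
  2-simplices (5): abe, acd, ace, bcd, bde

giving chain groups C_0 ≅ Z^5, C_1 ≅ Z^10, C_2 ≅ Z^5.

Boundary ∂_1: C_1 → C_0 maps an edge to its endpoints' difference, ∂[p,q] = q − p. For instance
  ∂ac = c − a.
The 5×10 boundary matrix has rank 4 and Smith normal form diag(1,1,1,1).

The boundary map ∂_2: C_2 → C_1 sends each 2-simplex [p,q,r] to [q,r] − [p,r] + [p,q]. For instance
  ∂ace = ce − ae + ac,
  ∂bcd = cd − bd + bc.
This gives a 10×5 integer matrix of rank 5; reducing to Smith normal form yields diagonal entries (1,1,1,1,1).

Computing H_k = (kernel of ∂_k) / (image of ∂_{k+1}):

  H_0: rank C_0 − rank ∂_1 = 5 − 4 = 1, and the invariant factors of ∂_1 are all 1, so H_0 = Z.
  H_1: rank ker ∂_1 − rank ∂_2 = (10 − 4) − 5 = 1, and the invariant factors of ∂_2 are all 1, so H_1 = Z.
  H_2: rank ker ∂_2 − rank ∂_3 = (5 − 5) − 0 = 0, and there is no ∂_3, so H_2 = 0.

As a check, the Euler characteristic is 5 − 10 + 5 = 0, which agrees with 1 − 1 + 0 = 0.

Hence the Betti numbers are b_0 = 1, b_1 = 1, b_2 = 0.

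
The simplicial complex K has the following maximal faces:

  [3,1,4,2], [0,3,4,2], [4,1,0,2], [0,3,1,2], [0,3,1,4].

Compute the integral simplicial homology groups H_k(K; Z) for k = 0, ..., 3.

Order the vertices as 0 < 1 < 2 < 3 < 4. Listing each simplex with vertices in this order, K has dimension 3 with simplices:

  0-simplices (5): [0], [1], [2], [3], [4]
  1-simplices (10): [0,1], [0,2], [0,3], [0,4], [1,2], [1,3], [1,4], [2,3], [2,4], [3,4]
  2-simplices (10): [0,1,2], [0,1,3], [0,1,4], [0,2,3], [0,2,4], [0,3,4], [1,2,3], [1,2,4], [1,3,4], [2,3,4]
  3-simplices (5): [0,1,2,3], [0,1,2,4], [0,1,3,4], [0,2,3,4], [1,2,3,4]

so the chain groups are C_0 ≅ Z^5, C_1 ≅ Z^10, C_2 ≅ Z^10, C_3 ≅ Z^5.

The boundary map ∂_1: C_1 → C_0 is given by ∂[p,q] = [q] − [p].
As a 5×10 matrix over Z this has rank 4, with invariant factors (1,1,1,1).

∂_2: C_2 → C_1 acts by ∂[p,q,r] = [q,r] − [p,r] + [p,q]. For instance
  ∂[1,3,4] = [3,4] − [1,4] + [1,3],
  ∂[0,3,4] = [3,4] − [0,4] + [0,3].
The resulting 10×10 matrix has rank 6, and its Smith normal form has invariant factors (1,1,1,1,1,1).

Boundary ∂_3: C_3 → C_2 sends each 3-simplex σ to the alternating sum Σ_i (−1)^i (σ with its i-th vertex removed). For instance
  ∂[0,2,3,4] = [2,3,4] − [0,3,4] + [0,2,4] − [0,2,3],
  ∂[0,1,2,4] = [1,2,4] − [0,2,4] + [0,1,4] − [0,1,2].
As a 10×5 matrix over Z this has rank 4, with invariant factors (1,1,1,1).

Now H_k = ker ∂_k / im ∂_{k+1}, so:

  H_0: rank C_0 − rank ∂_1 = 5 − 4 = 1, and the invariant factors of ∂_1 are all 1, so H_0 = Z.
  H_1: rank ker ∂_1 − rank ∂_2 = (10 − 4) − 6 = 0, and the invariant factors of ∂_2 are all 1, so H_1 = 0.
  H_2: rank ker ∂_2 − rank ∂_3 = (10 − 6) − 4 = 0, and the invariant factors of ∂_3 are all 1, so H_2 = 0.
  H_3: rank ker ∂_3 − rank ∂_4 = (5 − 4) − 0 = 1, and there is no ∂_4, so H_3 = Z.

As a check, the Euler characteristic is 5 − 10 + 10 − 5 = 0, which agrees with 1 − 0 + 0 − 1 = 0.

H_0 = Z,  H_1 = 0,  H_2 = 0,  H_3 = Z.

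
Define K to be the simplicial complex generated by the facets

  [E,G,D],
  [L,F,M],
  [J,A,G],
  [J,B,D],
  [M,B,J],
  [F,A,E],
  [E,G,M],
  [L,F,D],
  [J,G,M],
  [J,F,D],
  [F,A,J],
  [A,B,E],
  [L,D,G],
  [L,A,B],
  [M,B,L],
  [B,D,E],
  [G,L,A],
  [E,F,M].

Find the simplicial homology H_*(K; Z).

Fix the vertex order A < B < D < E < F < G < J < L < M and write every simplex with vertices in increasing order. Then dim K = 2 and the simplices of K are:

  0-simplices (9): A, B, D, E, F, G, J, L, M
  1-simplices (27): AB, AE, AF, AG, AJ, AL, BD, BE, BJ, BL, BM, DE, DF, DG, DJ, DL, EF, EG, EM, FJ, FL, FM, GJ, GL, GM, JM, LM
  2-simplices (18): ABE, ABL, AEF, AFJ, AGJ, AGL, BDE, BDJ, BJM, BLM, DEG, DFJ, DFL, DGL, EFM, EGM, FLM, GJM

giving chain groups C_0 ≅ Z^9, C_1 ≅ Z^27, C_2 ≅ Z^18.

∂_1: C_1 → C_0 sends each edge [p,q] (with p < q) to q − p. For instance
  ∂AE = E − A.
The resulting 9×27 matrix has rank 8, and its Smith normal form has invariant factors (1,1,1,1,1,1,1,1).

∂_2: C_2 → C_1 acts by ∂[p,q,r] = [q,r] − [p,r] + [p,q]. For instance
  ∂DGL = GL − DL + DG,
  ∂AFJ = FJ − AJ + AF.
As a 27×18 matrix over Z this has rank 17, with invariant factors (1,1,1,1,1,1,1,1,1,1,1,1,1,1,1,1,1).

Computing H_k = (kernel of ∂_k) / (image of ∂_{k+1}):

  H_0: rank C_0 − rank ∂_1 = 9 − 8 = 1, and the invariant factors of ∂_1 are all 1, so H_0 ≅ Z.
  H_1: rank ker ∂_1 − rank ∂_2 = (27 − 8) − 17 = 2, and the invariant factors of ∂_2 are all 1, so H_1 ≅ Z^2.
  H_2: rank ker ∂_2 − rank ∂_3 = (18 − 17) − 0 = 1, and there is no ∂_3, so H_2 ≅ Z.

As a check, the Euler characteristic is 9 − 27 + 18 = 0, which agrees with 1 − 2 + 1 = 0.

H_0 = Z,  H_1 = Z^2,  H_2 = Z.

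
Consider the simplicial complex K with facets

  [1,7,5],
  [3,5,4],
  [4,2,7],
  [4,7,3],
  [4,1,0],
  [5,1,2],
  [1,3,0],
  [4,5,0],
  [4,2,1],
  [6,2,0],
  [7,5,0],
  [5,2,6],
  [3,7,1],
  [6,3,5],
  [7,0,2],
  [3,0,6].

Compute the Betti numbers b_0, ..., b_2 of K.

b_0 = 1, b_1 = 2, b_2 = 1.

Fix the vertex order 0 < 1 < 2 < 3 < 4 < 5 < 6 < 7 and write every simplex with vertices in increasing order. Then dim K = 2 and the simplices of K are:

  0-simplices (8): [0], [1], [2], [3], [4], [5], [6], [7]
  1-simplices (24): (24 of them)
  2-simplices (16): [0,1,3], [0,1,4], [0,2,6], [0,2,7], [0,3,6], [0,4,5], [0,5,7], [1,2,4], [1,2,5], [1,3,7], [1,5,7], [2,4,7], [2,5,6], [3,4,5], [3,4,7], [3,5,6]

so the chain groups are C_0 ≅ Z^8, C_1 ≅ Z^24, C_2 ≅ Z^16.

Boundary ∂_1: C_1 → C_0 is given by ∂[p,q] = [q] − [p]. For instance
  ∂[3,5] = [5] − [3].
As a 8×24 matrix over Z this has rank 7, with invariant factors (1,1,1,1,1,1,1).

The boundary map ∂_2: C_2 → C_1 sends each 2-simplex [p,q,r] to [q,r] − [p,r] + [p,q]. For instance
  ∂[0,4,5] = [4,5] − [0,5] + [0,4],
  ∂[3,5,6] = [5,6] − [3,6] + [3,5].
As a 24×16 matrix over Z this has rank 15, with invariant factors (1,1,1,1,1,1,1,1,1,1,1,1,1,1,1).

Now H_k = ker ∂_k / im ∂_{k+1}, so:

  H_0: rank C_0 − rank ∂_1 = 8 − 7 = 1, and the invariant factors of ∂_1 are all 1, so H_0 ≅ Z.
  H_1: rank ker ∂_1 − rank ∂_2 = (24 − 7) − 15 = 2, and the invariant factors of ∂_2 are all 1, so H_1 ≅ Z^2.
  H_2: rank ker ∂_2 − rank ∂_3 = (16 − 15) − 0 = 1, and there is no ∂_3, so H_2 ≅ Z.

Hence the Betti numbers are b_0 = 1, b_1 = 2, b_2 = 1.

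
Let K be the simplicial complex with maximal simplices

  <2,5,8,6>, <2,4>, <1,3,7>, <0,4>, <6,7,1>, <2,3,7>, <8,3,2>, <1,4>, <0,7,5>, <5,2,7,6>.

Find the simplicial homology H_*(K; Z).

H_0 = Z,  H_1 = Z^2,  H_2 = 0,  H_3 = 0.

Take the total order 0 < 1 < 2 < 3 < 4 < 5 < 6 < 7 < 8 on the vertex set. Then K (dimension 3) consists of the simplices:

  0-simplices (9): [0], [1], [2], [3], [4], [5], [6], [7], [8]
  1-simplices (20): [0,4], [0,5], [0,7], [1,3], [1,4], [1,6], [1,7], [2,3], [2,4], [2,5], [2,6], [2,7], [2,8], [3,7], [3,8], [5,6], [5,7], [5,8], [6,7], [6,8]
  2-simplices (12): [0,5,7], [1,3,7], [1,6,7], [2,3,7], [2,3,8], [2,5,6], [2,5,7], [2,5,8], [2,6,7], [2,6,8], [5,6,7], [5,6,8]
  3-simplices (2): [2,5,6,7], [2,5,6,8]

giving chain groups C_0 ≅ Z^9, C_1 ≅ Z^20, C_2 ≅ Z^12, C_3 ≅ Z^2.

∂_1: C_1 → C_0 maps an edge to its endpoints' difference, ∂[p,q] = q − p.
The 9×20 boundary matrix has rank 8 and Smith normal form diag(1,1,1,1,1,1,1,1).

∂_2: C_2 → C_1 maps a triangle to the signed sum of its edges. For instance
  ∂[2,5,6] = [5,6] − [2,6] + [2,5],
  ∂[2,3,7] = [3,7] − [2,7] + [2,3].
The 20×12 boundary matrix has rank 10 and Smith normal form diag(1,1,1,1,1,1,1,1,1,1).

∂_3: C_3 → C_2 sends each 3-simplex σ to the alternating sum Σ_i (−1)^i (σ with its i-th vertex removed). For instance
  ∂[2,5,6,8] = [5,6,8] − [2,6,8] + [2,5,8] − [2,5,6],
  ∂[2,5,6,7] = [5,6,7] − [2,6,7] + [2,5,7] − [2,5,6].
As a 12×2 matrix over Z this has rank 2, with invariant factors (1,1).

Reading off H_k = ker ∂_k / im ∂_{k+1}:

  H_0: rank C_0 − rank ∂_1 = 9 − 8 = 1, and the invariant factors of ∂_1 are all 1, so H_0 = Z.
  H_1: rank ker ∂_1 − rank ∂_2 = (20 − 8) − 10 = 2, and the invariant factors of ∂_2 are all 1, so H_1 = Z^2.
  H_2: rank ker ∂_2 − rank ∂_3 = (12 − 10) − 2 = 0, and the invariant factors of ∂_3 are all 1, so H_2 = 0.
  H_3: rank ker ∂_3 − rank ∂_4 = (2 − 2) − 0 = 0, and there is no ∂_4, so H_3 = 0.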